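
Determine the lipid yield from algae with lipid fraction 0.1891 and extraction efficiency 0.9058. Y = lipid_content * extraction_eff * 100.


Y = lipid_content * extraction_eff * 100
= 0.1891 * 0.9058 * 100
= 17.1287%

17.1287%


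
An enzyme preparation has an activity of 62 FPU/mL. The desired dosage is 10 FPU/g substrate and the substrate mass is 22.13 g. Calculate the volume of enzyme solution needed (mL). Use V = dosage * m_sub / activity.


V = dosage * m_sub / activity
V = 10 * 22.13 / 62
V = 3.5694 mL

3.5694 mL


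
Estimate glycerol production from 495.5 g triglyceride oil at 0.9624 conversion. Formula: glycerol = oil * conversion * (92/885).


glycerol = oil * conv * (92/885)
= 495.5 * 0.9624 * 92 / 885
= 49.5728 g

49.5728 g


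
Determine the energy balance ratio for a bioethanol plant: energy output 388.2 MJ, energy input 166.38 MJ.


EROI = E_out / E_in
= 388.2 / 166.38
= 2.3332

2.3332


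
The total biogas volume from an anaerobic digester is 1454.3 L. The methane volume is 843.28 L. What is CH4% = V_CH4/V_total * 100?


CH4% = V_CH4 / V_total * 100
= 843.28 / 1454.3 * 100
= 57.9853%

57.9853%


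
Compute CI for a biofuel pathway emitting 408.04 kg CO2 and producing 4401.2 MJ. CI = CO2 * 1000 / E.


CI = CO2 * 1000 / E
= 408.04 * 1000 / 4401.2
= 92.7111 g CO2/MJ

92.7111 g CO2/MJ


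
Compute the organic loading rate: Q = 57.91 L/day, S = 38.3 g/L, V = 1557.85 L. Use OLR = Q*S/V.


OLR = Q * S / V
= 57.91 * 38.3 / 1557.85
= 1.4237 g/L/day

1.4237 g/L/day


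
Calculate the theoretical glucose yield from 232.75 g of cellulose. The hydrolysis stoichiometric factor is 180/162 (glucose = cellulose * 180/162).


glucose = cellulose * 180/162
= 232.75 * 180/162
= 258.6111 g

258.6111 g


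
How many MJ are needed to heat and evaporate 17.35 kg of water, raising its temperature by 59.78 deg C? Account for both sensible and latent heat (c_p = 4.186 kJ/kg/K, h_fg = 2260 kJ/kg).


E = m_water * (4.186 * dT + 2260) / 1000
= 17.35 * (4.186 * 59.78 + 2260) / 1000
= 43.5526 MJ

43.5526 MJ


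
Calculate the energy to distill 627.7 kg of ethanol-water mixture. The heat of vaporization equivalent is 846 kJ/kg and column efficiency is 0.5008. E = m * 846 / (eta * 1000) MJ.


E = m * 846 / (eta * 1000)
= 627.7 * 846 / (0.5008 * 1000)
= 1060.3718 MJ

1060.3718 MJ


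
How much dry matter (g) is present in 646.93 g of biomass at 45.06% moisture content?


Wd = Ww * (1 - MC/100)
= 646.93 * (1 - 45.06/100)
= 355.4233 g

355.4233 g


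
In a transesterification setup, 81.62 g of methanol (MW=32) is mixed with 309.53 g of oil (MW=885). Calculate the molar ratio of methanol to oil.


Molar ratio = n_MeOH / n_oil = (MeOH/32) / (oil/885) = (MeOH * 885) / (32 * oil)
= (81.62 * 885) / (32 * 309.53)
= 7.2927

7.2927


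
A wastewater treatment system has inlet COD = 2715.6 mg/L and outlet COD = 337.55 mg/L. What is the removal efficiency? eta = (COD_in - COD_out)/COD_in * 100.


eta = (COD_in - COD_out) / COD_in * 100
= (2715.6 - 337.55) / 2715.6 * 100
= 87.5700%

87.5700%


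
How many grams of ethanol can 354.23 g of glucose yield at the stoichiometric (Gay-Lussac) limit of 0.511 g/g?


Theoretical ethanol yield: m_EtOH = 0.511 * m_glucose
m_EtOH = 0.511 * 354.23 = 181.0115 g

181.0115 g


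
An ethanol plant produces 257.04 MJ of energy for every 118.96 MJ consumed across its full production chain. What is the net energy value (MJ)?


NEV = E_out - E_in
= 257.04 - 118.96
= 138.0800 MJ

138.0800 MJ


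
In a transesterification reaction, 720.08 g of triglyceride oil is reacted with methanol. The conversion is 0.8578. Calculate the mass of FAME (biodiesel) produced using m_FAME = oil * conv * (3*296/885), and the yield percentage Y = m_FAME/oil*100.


m_FAME = oil * conv * (3 * 296 / 885) = oil * conv * (888/885)
= 720.08 * 0.8578 * 888 / 885
= 619.7785 g
Y = m_FAME / oil * 100 = conv * (888/885) * 100
= 0.8578 * 888 / 885 * 100
= 86.07%

619.7785 g FAME; Y = 86.07%


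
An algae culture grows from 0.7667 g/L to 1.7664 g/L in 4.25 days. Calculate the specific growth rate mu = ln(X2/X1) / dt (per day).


mu = ln(X2/X1) / dt
= ln(1.7664/0.7667) / 4.25
= 0.1964 per day

0.1964 per day


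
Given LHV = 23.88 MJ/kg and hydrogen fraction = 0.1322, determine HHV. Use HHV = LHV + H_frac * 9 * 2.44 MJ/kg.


HHV = LHV + H_frac * 9 * 2.44
= 23.88 + 0.1322 * 9 * 2.44
= 26.7831 MJ/kg

26.7831 MJ/kg


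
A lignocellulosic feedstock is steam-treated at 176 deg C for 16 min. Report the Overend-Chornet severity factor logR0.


logR0 = log10(t * exp((T - 100) / 14.75))
= log10(16 * exp((176 - 100) / 14.75))
= 3.4418

3.4418


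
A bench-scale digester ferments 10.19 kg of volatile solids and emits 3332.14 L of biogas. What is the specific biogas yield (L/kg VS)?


Y = V / VS
= 3332.14 / 10.19
= 327.0010 L/kg VS

327.0010 L/kg VS


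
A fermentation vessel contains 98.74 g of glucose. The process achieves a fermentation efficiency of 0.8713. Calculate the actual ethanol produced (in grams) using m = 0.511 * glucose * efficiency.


Actual ethanol: m = 0.511 * 98.74 * 0.8713
m = 43.9624 g

43.9624 g


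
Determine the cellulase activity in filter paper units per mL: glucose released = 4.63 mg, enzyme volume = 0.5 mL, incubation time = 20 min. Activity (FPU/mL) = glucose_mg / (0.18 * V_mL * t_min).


Activity = glucose_mg / (0.18 mg/umol * V_mL * t_min)
= 4.63 / (0.18 * 0.5 * 20)
= 2.5722 FPU/mL

2.5722 FPU/mL


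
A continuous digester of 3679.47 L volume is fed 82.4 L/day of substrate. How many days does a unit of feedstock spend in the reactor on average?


HRT = V / Q
= 3679.47 / 82.4
= 44.6538 days

44.6538 days


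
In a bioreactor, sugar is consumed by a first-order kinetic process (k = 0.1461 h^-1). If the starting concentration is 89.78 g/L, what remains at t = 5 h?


S = S0 * exp(-k * t)
S = 89.78 * exp(-0.1461 * 5)
S = 43.2442 g/L

43.2442 g/L


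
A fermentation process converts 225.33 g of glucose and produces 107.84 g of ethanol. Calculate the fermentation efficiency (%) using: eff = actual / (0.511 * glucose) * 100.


Fermentation efficiency = (actual / (0.511 * glucose)) * 100
= (107.84 / (0.511 * 225.33)) * 100
= 93.6569%

93.6569%


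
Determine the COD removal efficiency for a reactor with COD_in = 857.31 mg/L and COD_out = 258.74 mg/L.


eta = (COD_in - COD_out) / COD_in * 100
= (857.31 - 258.74) / 857.31 * 100
= 69.8196%

69.8196%


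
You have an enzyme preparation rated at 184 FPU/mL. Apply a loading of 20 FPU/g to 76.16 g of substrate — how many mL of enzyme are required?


V = dosage * m_sub / activity
V = 20 * 76.16 / 184
V = 8.2783 mL

8.2783 mL


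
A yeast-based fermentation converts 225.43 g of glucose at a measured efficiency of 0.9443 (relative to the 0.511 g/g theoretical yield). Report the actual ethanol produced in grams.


Actual ethanol: m = 0.511 * 225.43 * 0.9443
m = 108.7784 g

108.7784 g


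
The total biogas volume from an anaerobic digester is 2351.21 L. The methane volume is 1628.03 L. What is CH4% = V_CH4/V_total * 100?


CH4% = V_CH4 / V_total * 100
= 1628.03 / 2351.21 * 100
= 69.2422%

69.2422%


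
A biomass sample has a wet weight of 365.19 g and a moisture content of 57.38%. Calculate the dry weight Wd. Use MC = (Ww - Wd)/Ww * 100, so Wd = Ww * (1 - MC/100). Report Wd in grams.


Wd = Ww * (1 - MC/100)
= 365.19 * (1 - 57.38/100)
= 155.6440 g

155.6440 g


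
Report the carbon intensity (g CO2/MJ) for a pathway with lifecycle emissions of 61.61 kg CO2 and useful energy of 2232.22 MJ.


CI = CO2 * 1000 / E
= 61.61 * 1000 / 2232.22
= 27.6003 g CO2/MJ

27.6003 g CO2/MJ


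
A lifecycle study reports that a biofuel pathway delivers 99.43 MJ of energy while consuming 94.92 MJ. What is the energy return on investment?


EROI = E_out / E_in
= 99.43 / 94.92
= 1.0475

1.0475


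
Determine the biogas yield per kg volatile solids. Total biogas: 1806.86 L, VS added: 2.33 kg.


Y = V / VS
= 1806.86 / 2.33
= 775.4764 L/kg VS

775.4764 L/kg VS


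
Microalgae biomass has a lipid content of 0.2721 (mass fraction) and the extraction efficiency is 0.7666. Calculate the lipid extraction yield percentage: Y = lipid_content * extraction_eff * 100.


Y = lipid_content * extraction_eff * 100
= 0.2721 * 0.7666 * 100
= 20.8592%

20.8592%


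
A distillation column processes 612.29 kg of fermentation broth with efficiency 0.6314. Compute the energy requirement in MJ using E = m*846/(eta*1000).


E = m * 846 / (eta * 1000)
= 612.29 * 846 / (0.6314 * 1000)
= 820.3949 MJ

820.3949 MJ


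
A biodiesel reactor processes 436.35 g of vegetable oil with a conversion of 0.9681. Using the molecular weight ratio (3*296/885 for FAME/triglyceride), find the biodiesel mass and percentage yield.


m_FAME = oil * conv * (3 * 296 / 885) = oil * conv * (888/885)
= 436.35 * 0.9681 * 888 / 885
= 423.8624 g
Y = m_FAME / oil * 100 = conv * (888/885) * 100
= 0.9681 * 888 / 885 * 100
= 97.14%

423.8624 g FAME; Y = 97.14%


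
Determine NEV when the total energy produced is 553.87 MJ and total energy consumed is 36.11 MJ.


NEV = E_out - E_in
= 553.87 - 36.11
= 517.7600 MJ

517.7600 MJ


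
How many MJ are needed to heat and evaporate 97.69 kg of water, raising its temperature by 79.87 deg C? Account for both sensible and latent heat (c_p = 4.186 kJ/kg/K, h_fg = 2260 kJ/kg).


E = m_water * (4.186 * dT + 2260) / 1000
= 97.69 * (4.186 * 79.87 + 2260) / 1000
= 253.4407 MJ

253.4407 MJ


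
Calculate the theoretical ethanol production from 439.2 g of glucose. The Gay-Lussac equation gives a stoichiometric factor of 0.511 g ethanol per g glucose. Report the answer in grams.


Theoretical ethanol yield: m_EtOH = 0.511 * m_glucose
m_EtOH = 0.511 * 439.2 = 224.4312 g

224.4312 g


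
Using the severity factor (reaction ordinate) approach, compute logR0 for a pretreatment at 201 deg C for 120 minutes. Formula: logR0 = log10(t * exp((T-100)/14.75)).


logR0 = log10(t * exp((T - 100) / 14.75))
= log10(120 * exp((201 - 100) / 14.75))
= 5.0530

5.0530


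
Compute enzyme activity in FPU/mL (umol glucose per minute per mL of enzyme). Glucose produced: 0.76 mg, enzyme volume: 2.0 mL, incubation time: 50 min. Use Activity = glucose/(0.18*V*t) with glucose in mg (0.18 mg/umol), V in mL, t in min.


Activity = glucose_mg / (0.18 mg/umol * V_mL * t_min)
= 0.76 / (0.18 * 2.0 * 50)
= 0.0422 FPU/mL

0.0422 FPU/mL


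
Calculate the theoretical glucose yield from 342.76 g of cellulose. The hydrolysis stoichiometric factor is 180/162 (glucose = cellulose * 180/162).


glucose = cellulose * 180/162
= 342.76 * 180/162
= 380.8444 g

380.8444 g


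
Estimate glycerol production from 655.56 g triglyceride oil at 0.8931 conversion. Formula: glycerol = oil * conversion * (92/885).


glycerol = oil * conv * (92/885)
= 655.56 * 0.8931 * 92 / 885
= 60.8635 g

60.8635 g


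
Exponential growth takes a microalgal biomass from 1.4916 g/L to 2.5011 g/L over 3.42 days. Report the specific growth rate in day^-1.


mu = ln(X2/X1) / dt
= ln(2.5011/1.4916) / 3.42
= 0.1511 per day

0.1511 per day


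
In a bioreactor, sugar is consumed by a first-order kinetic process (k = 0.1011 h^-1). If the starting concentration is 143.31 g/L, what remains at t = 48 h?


S = S0 * exp(-k * t)
S = 143.31 * exp(-0.1011 * 48)
S = 1.1187 g/L

1.1187 g/L


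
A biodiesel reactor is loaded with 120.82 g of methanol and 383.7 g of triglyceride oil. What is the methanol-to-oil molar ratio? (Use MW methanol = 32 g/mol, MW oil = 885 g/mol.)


Molar ratio = n_MeOH / n_oil = (MeOH/32) / (oil/885) = (MeOH * 885) / (32 * oil)
= (120.82 * 885) / (32 * 383.7)
= 8.7084

8.7084


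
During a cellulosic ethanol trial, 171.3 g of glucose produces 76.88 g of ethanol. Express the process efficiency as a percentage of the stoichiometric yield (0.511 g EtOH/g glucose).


Fermentation efficiency = (actual / (0.511 * glucose)) * 100
= (76.88 / (0.511 * 171.3)) * 100
= 87.8284%

87.8284%


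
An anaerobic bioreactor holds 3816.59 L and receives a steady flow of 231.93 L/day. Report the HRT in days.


HRT = V / Q
= 3816.59 / 231.93
= 16.4558 days

16.4558 days


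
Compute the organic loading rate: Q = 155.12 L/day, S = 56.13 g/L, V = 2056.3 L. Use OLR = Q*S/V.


OLR = Q * S / V
= 155.12 * 56.13 / 2056.3
= 4.2342 g/L/day

4.2342 g/L/day


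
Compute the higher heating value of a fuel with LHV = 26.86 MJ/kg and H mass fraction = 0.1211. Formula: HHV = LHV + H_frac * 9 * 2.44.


HHV = LHV + H_frac * 9 * 2.44
= 26.86 + 0.1211 * 9 * 2.44
= 29.5194 MJ/kg

29.5194 MJ/kg


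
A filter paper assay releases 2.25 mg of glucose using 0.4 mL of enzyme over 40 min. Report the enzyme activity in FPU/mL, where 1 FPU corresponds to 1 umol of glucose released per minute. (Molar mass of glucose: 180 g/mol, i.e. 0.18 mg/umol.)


Activity = glucose_mg / (0.18 mg/umol * V_mL * t_min)
= 2.25 / (0.18 * 0.4 * 40)
= 0.7812 FPU/mL

0.7812 FPU/mL


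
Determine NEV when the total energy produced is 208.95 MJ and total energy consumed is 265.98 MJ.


NEV = E_out - E_in
= 208.95 - 265.98
= -57.0300 MJ

-57.0300 MJ


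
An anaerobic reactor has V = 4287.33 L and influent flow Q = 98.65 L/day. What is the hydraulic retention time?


HRT = V / Q
= 4287.33 / 98.65
= 43.4600 days

43.4600 days


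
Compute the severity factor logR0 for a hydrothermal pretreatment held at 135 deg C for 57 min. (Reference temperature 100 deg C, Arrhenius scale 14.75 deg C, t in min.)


logR0 = log10(t * exp((T - 100) / 14.75))
= log10(57 * exp((135 - 100) / 14.75))
= 2.7864

2.7864


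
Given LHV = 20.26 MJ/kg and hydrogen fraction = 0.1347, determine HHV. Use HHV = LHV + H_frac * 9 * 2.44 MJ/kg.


HHV = LHV + H_frac * 9 * 2.44
= 20.26 + 0.1347 * 9 * 2.44
= 23.2180 MJ/kg

23.2180 MJ/kg


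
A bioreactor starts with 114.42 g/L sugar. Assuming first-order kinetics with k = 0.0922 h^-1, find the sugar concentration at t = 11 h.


S = S0 * exp(-k * t)
S = 114.42 * exp(-0.0922 * 11)
S = 41.4993 g/L

41.4993 g/L


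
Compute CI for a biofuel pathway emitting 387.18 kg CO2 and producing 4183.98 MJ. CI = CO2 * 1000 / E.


CI = CO2 * 1000 / E
= 387.18 * 1000 / 4183.98
= 92.5387 g CO2/MJ

92.5387 g CO2/MJ


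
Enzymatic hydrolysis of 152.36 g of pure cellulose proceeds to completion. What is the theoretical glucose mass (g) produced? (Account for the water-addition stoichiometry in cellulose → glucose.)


glucose = cellulose * 180/162
= 152.36 * 180/162
= 169.2889 g

169.2889 g


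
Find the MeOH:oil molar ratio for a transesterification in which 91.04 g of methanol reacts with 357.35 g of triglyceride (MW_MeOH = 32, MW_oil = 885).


Molar ratio = n_MeOH / n_oil = (MeOH/32) / (oil/885) = (MeOH * 885) / (32 * oil)
= (91.04 * 885) / (32 * 357.35)
= 7.0458

7.0458


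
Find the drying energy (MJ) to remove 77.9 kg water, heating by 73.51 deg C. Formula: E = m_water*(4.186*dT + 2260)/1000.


E = m_water * (4.186 * dT + 2260) / 1000
= 77.9 * (4.186 * 73.51 + 2260) / 1000
= 200.0248 MJ

200.0248 MJ


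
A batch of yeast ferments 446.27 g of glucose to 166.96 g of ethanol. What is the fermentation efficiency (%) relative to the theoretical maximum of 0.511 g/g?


Fermentation efficiency = (actual / (0.511 * glucose)) * 100
= (166.96 / (0.511 * 446.27)) * 100
= 73.2140%

73.2140%


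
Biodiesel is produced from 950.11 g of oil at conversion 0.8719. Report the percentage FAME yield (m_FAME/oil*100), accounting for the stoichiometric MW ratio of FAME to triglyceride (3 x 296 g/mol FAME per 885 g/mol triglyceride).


m_FAME = oil * conv * (3 * 296 / 885) = oil * conv * (888/885)
= 950.11 * 0.8719 * 888 / 885
= 831.2090 g
Y = m_FAME / oil * 100 = conv * (888/885) * 100
= 0.8719 * 888 / 885 * 100
= 87.49%

87.49%


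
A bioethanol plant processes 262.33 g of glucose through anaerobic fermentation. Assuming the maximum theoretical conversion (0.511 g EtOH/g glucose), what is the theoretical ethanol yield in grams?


Theoretical ethanol yield: m_EtOH = 0.511 * m_glucose
m_EtOH = 0.511 * 262.33 = 134.0506 g

134.0506 g


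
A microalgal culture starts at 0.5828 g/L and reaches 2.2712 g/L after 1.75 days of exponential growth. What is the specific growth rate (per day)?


mu = ln(X2/X1) / dt
= ln(2.2712/0.5828) / 1.75
= 0.7773 per day

0.7773 per day


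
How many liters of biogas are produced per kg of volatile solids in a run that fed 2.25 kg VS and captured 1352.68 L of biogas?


Y = V / VS
= 1352.68 / 2.25
= 601.1911 L/kg VS

601.1911 L/kg VS


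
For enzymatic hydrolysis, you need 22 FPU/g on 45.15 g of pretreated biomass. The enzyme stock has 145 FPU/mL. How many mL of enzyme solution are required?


V = dosage * m_sub / activity
V = 22 * 45.15 / 145
V = 6.8503 mL

6.8503 mL


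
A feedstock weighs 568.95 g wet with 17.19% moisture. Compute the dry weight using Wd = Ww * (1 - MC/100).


Wd = Ww * (1 - MC/100)
= 568.95 * (1 - 17.19/100)
= 471.1475 g

471.1475 g


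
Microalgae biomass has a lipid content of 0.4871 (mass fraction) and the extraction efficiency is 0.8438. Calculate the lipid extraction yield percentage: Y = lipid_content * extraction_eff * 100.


Y = lipid_content * extraction_eff * 100
= 0.4871 * 0.8438 * 100
= 41.1015%

41.1015%


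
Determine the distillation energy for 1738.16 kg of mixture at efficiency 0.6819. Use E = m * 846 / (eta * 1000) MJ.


E = m * 846 / (eta * 1000)
= 1738.16 * 846 / (0.6819 * 1000)
= 2156.4502 MJ

2156.4502 MJ


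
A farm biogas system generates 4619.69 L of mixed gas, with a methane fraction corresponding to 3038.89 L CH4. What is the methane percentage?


CH4% = V_CH4 / V_total * 100
= 3038.89 / 4619.69 * 100
= 65.7813%

65.7813%


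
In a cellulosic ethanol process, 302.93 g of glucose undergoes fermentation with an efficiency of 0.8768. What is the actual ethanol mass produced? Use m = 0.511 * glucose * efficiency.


Actual ethanol: m = 0.511 * 302.93 * 0.8768
m = 135.7262 g

135.7262 g


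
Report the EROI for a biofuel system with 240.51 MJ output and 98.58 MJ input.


EROI = E_out / E_in
= 240.51 / 98.58
= 2.4397

2.4397


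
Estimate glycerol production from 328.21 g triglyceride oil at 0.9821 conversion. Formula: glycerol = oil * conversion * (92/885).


glycerol = oil * conv * (92/885)
= 328.21 * 0.9821 * 92 / 885
= 33.5083 g

33.5083 g


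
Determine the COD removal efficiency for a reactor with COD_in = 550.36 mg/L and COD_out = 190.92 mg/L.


eta = (COD_in - COD_out) / COD_in * 100
= (550.36 - 190.92) / 550.36 * 100
= 65.3100%

65.3100%


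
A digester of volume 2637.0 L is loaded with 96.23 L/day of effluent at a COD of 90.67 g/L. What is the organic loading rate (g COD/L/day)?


OLR = Q * S / V
= 96.23 * 90.67 / 2637.0
= 3.3088 g/L/day

3.3088 g/L/day


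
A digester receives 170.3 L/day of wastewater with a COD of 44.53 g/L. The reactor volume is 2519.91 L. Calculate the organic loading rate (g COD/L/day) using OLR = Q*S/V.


OLR = Q * S / V
= 170.3 * 44.53 / 2519.91
= 3.0094 g/L/day

3.0094 g/L/day


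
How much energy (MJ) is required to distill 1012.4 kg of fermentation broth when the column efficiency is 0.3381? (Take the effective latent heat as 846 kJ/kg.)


E = m * 846 / (eta * 1000)
= 1012.4 * 846 / (0.3381 * 1000)
= 2533.2458 MJ

2533.2458 MJ


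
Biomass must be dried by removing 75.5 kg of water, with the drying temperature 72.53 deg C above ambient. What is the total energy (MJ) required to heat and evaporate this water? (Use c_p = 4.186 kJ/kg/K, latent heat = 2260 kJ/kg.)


E = m_water * (4.186 * dT + 2260) / 1000
= 75.5 * (4.186 * 72.53 + 2260) / 1000
= 193.5526 MJ

193.5526 MJ


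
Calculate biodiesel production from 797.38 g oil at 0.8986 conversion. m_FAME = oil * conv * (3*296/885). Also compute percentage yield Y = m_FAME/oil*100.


m_FAME = oil * conv * (3 * 296 / 885) = oil * conv * (888/885)
= 797.38 * 0.8986 * 888 / 885
= 718.9546 g
Y = m_FAME / oil * 100 = conv * (888/885) * 100
= 0.8986 * 888 / 885 * 100
= 90.16%

718.9546 g FAME; Y = 90.16%


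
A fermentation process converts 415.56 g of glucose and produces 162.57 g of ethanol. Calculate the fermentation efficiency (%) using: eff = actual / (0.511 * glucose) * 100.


Fermentation efficiency = (actual / (0.511 * glucose)) * 100
= (162.57 / (0.511 * 415.56)) * 100
= 76.5572%

76.5572%


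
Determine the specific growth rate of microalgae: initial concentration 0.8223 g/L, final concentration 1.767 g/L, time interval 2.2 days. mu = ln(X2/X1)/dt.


mu = ln(X2/X1) / dt
= ln(1.767/0.8223) / 2.2
= 0.3477 per day

0.3477 per day


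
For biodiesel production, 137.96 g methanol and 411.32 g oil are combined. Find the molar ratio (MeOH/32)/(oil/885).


Molar ratio = n_MeOH / n_oil = (MeOH/32) / (oil/885) = (MeOH * 885) / (32 * oil)
= (137.96 * 885) / (32 * 411.32)
= 9.2761

9.2761


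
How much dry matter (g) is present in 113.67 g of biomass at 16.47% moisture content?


Wd = Ww * (1 - MC/100)
= 113.67 * (1 - 16.47/100)
= 94.9486 g

94.9486 g


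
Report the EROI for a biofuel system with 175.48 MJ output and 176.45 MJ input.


EROI = E_out / E_in
= 175.48 / 176.45
= 0.9945

0.9945


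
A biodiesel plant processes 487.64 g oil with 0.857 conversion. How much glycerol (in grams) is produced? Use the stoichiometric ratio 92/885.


glycerol = oil * conv * (92/885)
= 487.64 * 0.857 * 92 / 885
= 43.4435 g

43.4435 g


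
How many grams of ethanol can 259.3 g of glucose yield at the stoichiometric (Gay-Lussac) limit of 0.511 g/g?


Theoretical ethanol yield: m_EtOH = 0.511 * m_glucose
m_EtOH = 0.511 * 259.3 = 132.5023 g

132.5023 g


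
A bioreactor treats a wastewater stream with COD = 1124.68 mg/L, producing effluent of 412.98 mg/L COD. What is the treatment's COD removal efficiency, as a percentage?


eta = (COD_in - COD_out) / COD_in * 100
= (1124.68 - 412.98) / 1124.68 * 100
= 63.2802%

63.2802%


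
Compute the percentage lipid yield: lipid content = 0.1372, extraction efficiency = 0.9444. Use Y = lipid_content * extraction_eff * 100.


Y = lipid_content * extraction_eff * 100
= 0.1372 * 0.9444 * 100
= 12.9572%

12.9572%


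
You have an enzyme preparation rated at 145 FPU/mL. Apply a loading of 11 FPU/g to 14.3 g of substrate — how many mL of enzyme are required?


V = dosage * m_sub / activity
V = 11 * 14.3 / 145
V = 1.0848 mL

1.0848 mL


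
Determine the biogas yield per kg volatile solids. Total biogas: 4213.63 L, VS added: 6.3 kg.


Y = V / VS
= 4213.63 / 6.3
= 668.8302 L/kg VS

668.8302 L/kg VS


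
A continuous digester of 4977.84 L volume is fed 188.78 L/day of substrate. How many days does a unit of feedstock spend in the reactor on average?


HRT = V / Q
= 4977.84 / 188.78
= 26.3685 days

26.3685 days


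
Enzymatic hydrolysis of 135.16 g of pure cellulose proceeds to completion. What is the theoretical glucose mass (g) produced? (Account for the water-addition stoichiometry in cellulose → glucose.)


glucose = cellulose * 180/162
= 135.16 * 180/162
= 150.1778 g

150.1778 g


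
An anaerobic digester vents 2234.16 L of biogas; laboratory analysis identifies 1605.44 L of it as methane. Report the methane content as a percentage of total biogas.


CH4% = V_CH4 / V_total * 100
= 1605.44 / 2234.16 * 100
= 71.8588%

71.8588%


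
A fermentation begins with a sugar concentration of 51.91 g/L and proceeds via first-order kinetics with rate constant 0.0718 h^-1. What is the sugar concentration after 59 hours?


S = S0 * exp(-k * t)
S = 51.91 * exp(-0.0718 * 59)
S = 0.7507 g/L

0.7507 g/L


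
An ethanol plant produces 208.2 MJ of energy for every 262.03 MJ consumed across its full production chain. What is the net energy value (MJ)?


NEV = E_out - E_in
= 208.2 - 262.03
= -53.8300 MJ

-53.8300 MJ


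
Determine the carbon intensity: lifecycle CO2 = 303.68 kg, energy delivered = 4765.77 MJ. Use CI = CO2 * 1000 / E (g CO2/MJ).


CI = CO2 * 1000 / E
= 303.68 * 1000 / 4765.77
= 63.7211 g CO2/MJ

63.7211 g CO2/MJ


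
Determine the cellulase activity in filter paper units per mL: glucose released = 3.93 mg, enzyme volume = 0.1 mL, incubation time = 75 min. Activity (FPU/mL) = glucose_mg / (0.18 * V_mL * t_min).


Activity = glucose_mg / (0.18 mg/umol * V_mL * t_min)
= 3.93 / (0.18 * 0.1 * 75)
= 2.9111 FPU/mL

2.9111 FPU/mL


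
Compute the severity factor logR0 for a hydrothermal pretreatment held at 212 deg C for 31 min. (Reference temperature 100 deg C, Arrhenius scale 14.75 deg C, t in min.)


logR0 = log10(t * exp((T - 100) / 14.75))
= log10(31 * exp((212 - 100) / 14.75))
= 4.7891

4.7891


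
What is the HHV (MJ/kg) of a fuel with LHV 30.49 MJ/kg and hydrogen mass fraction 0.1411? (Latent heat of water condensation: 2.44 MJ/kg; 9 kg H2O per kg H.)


HHV = LHV + H_frac * 9 * 2.44
= 30.49 + 0.1411 * 9 * 2.44
= 33.5886 MJ/kg

33.5886 MJ/kg


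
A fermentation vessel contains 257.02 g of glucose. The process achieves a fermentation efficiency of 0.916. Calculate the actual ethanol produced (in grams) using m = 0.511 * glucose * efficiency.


Actual ethanol: m = 0.511 * 257.02 * 0.916
m = 120.3049 g

120.3049 g


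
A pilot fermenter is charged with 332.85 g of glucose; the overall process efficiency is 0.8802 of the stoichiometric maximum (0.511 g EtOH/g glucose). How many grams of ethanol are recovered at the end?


Actual ethanol: m = 0.511 * 332.85 * 0.8802
m = 149.7100 g

149.7100 g


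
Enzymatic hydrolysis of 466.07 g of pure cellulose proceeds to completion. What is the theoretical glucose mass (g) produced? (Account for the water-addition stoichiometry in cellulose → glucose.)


glucose = cellulose * 180/162
= 466.07 * 180/162
= 517.8556 g

517.8556 g


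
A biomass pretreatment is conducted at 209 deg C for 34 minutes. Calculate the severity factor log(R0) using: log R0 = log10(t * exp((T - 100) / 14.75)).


logR0 = log10(t * exp((T - 100) / 14.75))
= log10(34 * exp((209 - 100) / 14.75))
= 4.7408

4.7408


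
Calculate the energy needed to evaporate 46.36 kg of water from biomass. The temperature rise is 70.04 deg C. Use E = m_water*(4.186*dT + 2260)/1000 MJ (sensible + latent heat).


E = m_water * (4.186 * dT + 2260) / 1000
= 46.36 * (4.186 * 70.04 + 2260) / 1000
= 118.3658 MJ

118.3658 MJ


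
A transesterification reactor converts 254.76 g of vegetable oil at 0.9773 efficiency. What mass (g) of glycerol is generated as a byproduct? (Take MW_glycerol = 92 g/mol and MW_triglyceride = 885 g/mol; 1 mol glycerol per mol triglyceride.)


glycerol = oil * conv * (92/885)
= 254.76 * 0.9773 * 92 / 885
= 25.8823 g

25.8823 g


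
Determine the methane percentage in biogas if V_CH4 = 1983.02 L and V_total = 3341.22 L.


CH4% = V_CH4 / V_total * 100
= 1983.02 / 3341.22 * 100
= 59.3502%

59.3502%


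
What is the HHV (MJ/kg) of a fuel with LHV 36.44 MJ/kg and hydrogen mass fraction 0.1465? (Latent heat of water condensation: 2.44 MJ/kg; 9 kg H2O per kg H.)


HHV = LHV + H_frac * 9 * 2.44
= 36.44 + 0.1465 * 9 * 2.44
= 39.6571 MJ/kg

39.6571 MJ/kg


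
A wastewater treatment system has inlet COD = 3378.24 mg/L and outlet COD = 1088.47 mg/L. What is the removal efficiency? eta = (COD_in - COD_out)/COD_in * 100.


eta = (COD_in - COD_out) / COD_in * 100
= (3378.24 - 1088.47) / 3378.24 * 100
= 67.7800%

67.7800%


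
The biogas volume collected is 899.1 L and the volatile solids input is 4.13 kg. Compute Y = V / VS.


Y = V / VS
= 899.1 / 4.13
= 217.6998 L/kg VS

217.6998 L/kg VS


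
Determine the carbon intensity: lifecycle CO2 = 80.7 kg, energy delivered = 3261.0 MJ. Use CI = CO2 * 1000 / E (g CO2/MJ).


CI = CO2 * 1000 / E
= 80.7 * 1000 / 3261.0
= 24.7470 g CO2/MJ

24.7470 g CO2/MJ


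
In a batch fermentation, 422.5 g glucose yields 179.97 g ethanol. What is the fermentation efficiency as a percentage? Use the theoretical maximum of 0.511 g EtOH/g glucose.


Fermentation efficiency = (actual / (0.511 * glucose)) * 100
= (179.97 / (0.511 * 422.5)) * 100
= 83.3590%

83.3590%


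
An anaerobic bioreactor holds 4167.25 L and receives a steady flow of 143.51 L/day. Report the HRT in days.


HRT = V / Q
= 4167.25 / 143.51
= 29.0380 days

29.0380 days


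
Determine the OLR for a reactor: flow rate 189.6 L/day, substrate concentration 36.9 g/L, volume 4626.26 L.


OLR = Q * S / V
= 189.6 * 36.9 / 4626.26
= 1.5123 g/L/day

1.5123 g/L/day


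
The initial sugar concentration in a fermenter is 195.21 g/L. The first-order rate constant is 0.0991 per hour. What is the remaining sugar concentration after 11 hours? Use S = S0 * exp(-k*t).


S = S0 * exp(-k * t)
S = 195.21 * exp(-0.0991 * 11)
S = 65.6263 g/L

65.6263 g/L


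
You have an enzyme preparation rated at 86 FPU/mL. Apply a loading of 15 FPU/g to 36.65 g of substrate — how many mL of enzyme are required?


V = dosage * m_sub / activity
V = 15 * 36.65 / 86
V = 6.3924 mL

6.3924 mL


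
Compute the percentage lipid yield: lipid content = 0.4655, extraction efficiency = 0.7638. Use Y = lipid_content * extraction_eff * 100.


Y = lipid_content * extraction_eff * 100
= 0.4655 * 0.7638 * 100
= 35.5549%

35.5549%


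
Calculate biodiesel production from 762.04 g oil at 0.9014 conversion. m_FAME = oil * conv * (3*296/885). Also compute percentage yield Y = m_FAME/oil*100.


m_FAME = oil * conv * (3 * 296 / 885) = oil * conv * (888/885)
= 762.04 * 0.9014 * 888 / 885
= 689.2313 g
Y = m_FAME / oil * 100 = conv * (888/885) * 100
= 0.9014 * 888 / 885 * 100
= 90.45%

689.2313 g FAME; Y = 90.45%


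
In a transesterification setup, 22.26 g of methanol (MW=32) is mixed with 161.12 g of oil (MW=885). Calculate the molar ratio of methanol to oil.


Molar ratio = n_MeOH / n_oil = (MeOH/32) / (oil/885) = (MeOH * 885) / (32 * oil)
= (22.26 * 885) / (32 * 161.12)
= 3.8209

3.8209


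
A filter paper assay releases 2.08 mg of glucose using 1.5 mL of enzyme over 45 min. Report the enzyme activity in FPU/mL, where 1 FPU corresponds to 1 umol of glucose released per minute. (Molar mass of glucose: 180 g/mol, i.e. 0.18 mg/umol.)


Activity = glucose_mg / (0.18 mg/umol * V_mL * t_min)
= 2.08 / (0.18 * 1.5 * 45)
= 0.1712 FPU/mL

0.1712 FPU/mL


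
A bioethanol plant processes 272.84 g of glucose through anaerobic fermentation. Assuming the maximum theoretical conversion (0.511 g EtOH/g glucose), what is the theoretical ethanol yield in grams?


Theoretical ethanol yield: m_EtOH = 0.511 * m_glucose
m_EtOH = 0.511 * 272.84 = 139.4212 g

139.4212 g


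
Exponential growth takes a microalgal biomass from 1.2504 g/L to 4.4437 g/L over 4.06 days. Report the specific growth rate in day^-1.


mu = ln(X2/X1) / dt
= ln(4.4437/1.2504) / 4.06
= 0.3123 per day

0.3123 per day


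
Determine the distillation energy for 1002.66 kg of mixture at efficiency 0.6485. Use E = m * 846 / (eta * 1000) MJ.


E = m * 846 / (eta * 1000)
= 1002.66 * 846 / (0.6485 * 1000)
= 1308.0191 MJ

1308.0191 MJ


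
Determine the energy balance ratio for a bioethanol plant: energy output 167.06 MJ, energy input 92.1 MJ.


EROI = E_out / E_in
= 167.06 / 92.1
= 1.8139

1.8139


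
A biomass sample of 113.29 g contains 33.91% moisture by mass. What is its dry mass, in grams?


Wd = Ww * (1 - MC/100)
= 113.29 * (1 - 33.91/100)
= 74.8734 g

74.8734 g


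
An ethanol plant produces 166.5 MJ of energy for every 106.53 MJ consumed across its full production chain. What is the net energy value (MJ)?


NEV = E_out - E_in
= 166.5 - 106.53
= 59.9700 MJ

59.9700 MJ


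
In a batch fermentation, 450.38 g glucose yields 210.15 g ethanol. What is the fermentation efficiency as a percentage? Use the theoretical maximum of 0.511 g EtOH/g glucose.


Fermentation efficiency = (actual / (0.511 * glucose)) * 100
= (210.15 / (0.511 * 450.38)) * 100
= 91.3123%

91.3123%


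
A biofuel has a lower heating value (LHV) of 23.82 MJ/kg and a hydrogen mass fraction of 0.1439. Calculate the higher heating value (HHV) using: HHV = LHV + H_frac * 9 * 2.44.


HHV = LHV + H_frac * 9 * 2.44
= 23.82 + 0.1439 * 9 * 2.44
= 26.9800 MJ/kg

26.9800 MJ/kg


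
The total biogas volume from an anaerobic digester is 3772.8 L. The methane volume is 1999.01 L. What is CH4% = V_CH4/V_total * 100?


CH4% = V_CH4 / V_total * 100
= 1999.01 / 3772.8 * 100
= 52.9848%

52.9848%


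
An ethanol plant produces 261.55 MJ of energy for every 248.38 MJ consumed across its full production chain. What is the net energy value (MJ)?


NEV = E_out - E_in
= 261.55 - 248.38
= 13.1700 MJ

13.1700 MJ


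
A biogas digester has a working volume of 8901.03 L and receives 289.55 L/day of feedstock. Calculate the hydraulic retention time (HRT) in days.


HRT = V / Q
= 8901.03 / 289.55
= 30.7409 days

30.7409 days


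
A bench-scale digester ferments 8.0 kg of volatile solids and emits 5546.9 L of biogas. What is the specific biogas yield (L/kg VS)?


Y = V / VS
= 5546.9 / 8.0
= 693.3625 L/kg VS

693.3625 L/kg VS


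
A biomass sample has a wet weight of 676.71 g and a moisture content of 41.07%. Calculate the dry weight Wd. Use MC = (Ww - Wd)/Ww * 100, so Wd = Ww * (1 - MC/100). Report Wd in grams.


Wd = Ww * (1 - MC/100)
= 676.71 * (1 - 41.07/100)
= 398.7852 g

398.7852 g


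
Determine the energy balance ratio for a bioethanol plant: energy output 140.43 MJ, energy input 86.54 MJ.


EROI = E_out / E_in
= 140.43 / 86.54
= 1.6227

1.6227


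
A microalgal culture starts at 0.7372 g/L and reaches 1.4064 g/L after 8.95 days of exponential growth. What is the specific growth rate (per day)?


mu = ln(X2/X1) / dt
= ln(1.4064/0.7372) / 8.95
= 0.0722 per day

0.0722 per day


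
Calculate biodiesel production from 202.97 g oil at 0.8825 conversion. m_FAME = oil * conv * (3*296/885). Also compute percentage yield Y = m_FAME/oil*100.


m_FAME = oil * conv * (3 * 296 / 885) = oil * conv * (888/885)
= 202.97 * 0.8825 * 888 / 885
= 179.7282 g
Y = m_FAME / oil * 100 = conv * (888/885) * 100
= 0.8825 * 888 / 885 * 100
= 88.55%

179.7282 g FAME; Y = 88.55%


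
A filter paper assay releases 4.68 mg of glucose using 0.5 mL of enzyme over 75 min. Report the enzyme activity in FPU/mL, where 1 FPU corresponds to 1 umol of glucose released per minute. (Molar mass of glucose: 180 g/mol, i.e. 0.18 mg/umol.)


Activity = glucose_mg / (0.18 mg/umol * V_mL * t_min)
= 4.68 / (0.18 * 0.5 * 75)
= 0.6933 FPU/mL

0.6933 FPU/mL


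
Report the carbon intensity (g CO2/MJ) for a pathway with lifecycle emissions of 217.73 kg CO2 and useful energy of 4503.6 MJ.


CI = CO2 * 1000 / E
= 217.73 * 1000 / 4503.6
= 48.3458 g CO2/MJ

48.3458 g CO2/MJ


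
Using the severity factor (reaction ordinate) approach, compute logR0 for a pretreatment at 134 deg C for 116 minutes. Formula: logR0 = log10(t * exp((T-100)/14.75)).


logR0 = log10(t * exp((T - 100) / 14.75))
= log10(116 * exp((134 - 100) / 14.75))
= 3.0655

3.0655


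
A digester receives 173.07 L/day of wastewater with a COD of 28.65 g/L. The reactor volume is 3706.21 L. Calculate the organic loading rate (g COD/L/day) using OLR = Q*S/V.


OLR = Q * S / V
= 173.07 * 28.65 / 3706.21
= 1.3379 g/L/day

1.3379 g/L/day


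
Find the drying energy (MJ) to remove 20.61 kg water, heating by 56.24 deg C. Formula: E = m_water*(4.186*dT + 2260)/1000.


E = m_water * (4.186 * dT + 2260) / 1000
= 20.61 * (4.186 * 56.24 + 2260) / 1000
= 51.4306 MJ

51.4306 MJ


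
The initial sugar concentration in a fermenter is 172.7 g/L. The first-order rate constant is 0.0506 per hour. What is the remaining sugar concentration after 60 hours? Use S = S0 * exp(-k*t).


S = S0 * exp(-k * t)
S = 172.7 * exp(-0.0506 * 60)
S = 8.2942 g/L

8.2942 g/L


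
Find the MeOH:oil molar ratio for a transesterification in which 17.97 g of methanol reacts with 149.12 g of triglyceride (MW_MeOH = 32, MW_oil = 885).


Molar ratio = n_MeOH / n_oil = (MeOH/32) / (oil/885) = (MeOH * 885) / (32 * oil)
= (17.97 * 885) / (32 * 149.12)
= 3.3328

3.3328


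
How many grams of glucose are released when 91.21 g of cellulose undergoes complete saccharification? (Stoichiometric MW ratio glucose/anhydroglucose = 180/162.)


glucose = cellulose * 180/162
= 91.21 * 180/162
= 101.3444 g

101.3444 g


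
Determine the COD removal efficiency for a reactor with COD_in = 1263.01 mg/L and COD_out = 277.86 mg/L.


eta = (COD_in - COD_out) / COD_in * 100
= (1263.01 - 277.86) / 1263.01 * 100
= 78.0002%

78.0002%


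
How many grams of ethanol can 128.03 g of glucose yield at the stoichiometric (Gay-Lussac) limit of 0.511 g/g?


Theoretical ethanol yield: m_EtOH = 0.511 * m_glucose
m_EtOH = 0.511 * 128.03 = 65.4233 g

65.4233 g


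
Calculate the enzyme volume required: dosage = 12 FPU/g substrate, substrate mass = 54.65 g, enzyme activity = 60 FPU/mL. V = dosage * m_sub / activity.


V = dosage * m_sub / activity
V = 12 * 54.65 / 60
V = 10.9300 mL

10.9300 mL


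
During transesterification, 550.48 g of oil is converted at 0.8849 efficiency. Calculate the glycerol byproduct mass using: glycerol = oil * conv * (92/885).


glycerol = oil * conv * (92/885)
= 550.48 * 0.8849 * 92 / 885
= 50.6384 g

50.6384 g


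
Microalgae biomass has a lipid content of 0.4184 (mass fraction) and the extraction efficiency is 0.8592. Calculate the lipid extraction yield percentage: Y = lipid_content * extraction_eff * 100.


Y = lipid_content * extraction_eff * 100
= 0.4184 * 0.8592 * 100
= 35.9489%

35.9489%


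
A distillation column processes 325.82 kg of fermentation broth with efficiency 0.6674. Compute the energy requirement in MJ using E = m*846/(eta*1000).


E = m * 846 / (eta * 1000)
= 325.82 * 846 / (0.6674 * 1000)
= 413.0113 MJ

413.0113 MJ


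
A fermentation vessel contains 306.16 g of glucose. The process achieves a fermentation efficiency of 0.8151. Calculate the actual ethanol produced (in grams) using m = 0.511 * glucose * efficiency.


Actual ethanol: m = 0.511 * 306.16 * 0.8151
m = 127.5206 g

127.5206 g


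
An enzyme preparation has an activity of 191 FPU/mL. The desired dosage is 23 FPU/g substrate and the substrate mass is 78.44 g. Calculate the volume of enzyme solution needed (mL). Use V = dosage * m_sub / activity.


V = dosage * m_sub / activity
V = 23 * 78.44 / 191
V = 9.4457 mL

9.4457 mL


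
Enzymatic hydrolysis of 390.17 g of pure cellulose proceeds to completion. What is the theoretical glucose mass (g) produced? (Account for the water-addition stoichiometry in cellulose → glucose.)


glucose = cellulose * 180/162
= 390.17 * 180/162
= 433.5222 g

433.5222 g


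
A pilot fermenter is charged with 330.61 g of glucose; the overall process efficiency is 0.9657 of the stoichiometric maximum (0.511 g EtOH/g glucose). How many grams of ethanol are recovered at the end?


Actual ethanol: m = 0.511 * 330.61 * 0.9657
m = 163.1470 g

163.1470 g


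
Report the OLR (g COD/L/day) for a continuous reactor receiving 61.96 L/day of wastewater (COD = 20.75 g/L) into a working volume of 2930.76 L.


OLR = Q * S / V
= 61.96 * 20.75 / 2930.76
= 0.4387 g/L/day

0.4387 g/L/day


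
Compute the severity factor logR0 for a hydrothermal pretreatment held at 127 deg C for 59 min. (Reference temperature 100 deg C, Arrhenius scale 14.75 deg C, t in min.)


logR0 = log10(t * exp((T - 100) / 14.75))
= log10(59 * exp((127 - 100) / 14.75))
= 2.5658

2.5658


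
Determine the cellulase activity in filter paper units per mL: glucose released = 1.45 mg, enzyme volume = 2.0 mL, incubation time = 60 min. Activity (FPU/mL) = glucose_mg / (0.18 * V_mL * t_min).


Activity = glucose_mg / (0.18 mg/umol * V_mL * t_min)
= 1.45 / (0.18 * 2.0 * 60)
= 0.0671 FPU/mL

0.0671 FPU/mL
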